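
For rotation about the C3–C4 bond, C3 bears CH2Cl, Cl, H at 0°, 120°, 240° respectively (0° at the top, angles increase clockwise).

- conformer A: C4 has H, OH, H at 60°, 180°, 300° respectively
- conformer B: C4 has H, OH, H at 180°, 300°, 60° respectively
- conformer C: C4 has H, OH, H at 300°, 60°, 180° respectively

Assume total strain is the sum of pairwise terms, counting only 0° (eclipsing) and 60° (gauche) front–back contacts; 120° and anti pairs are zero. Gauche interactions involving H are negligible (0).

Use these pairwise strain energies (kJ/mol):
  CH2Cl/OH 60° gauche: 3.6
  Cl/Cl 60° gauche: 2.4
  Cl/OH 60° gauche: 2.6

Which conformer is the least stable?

C

A (staggered): Cl–OH gauche; 2.6 = 2.6 kJ/mol.
B (staggered): CH2Cl–OH gauche; 3.6 = 3.6 kJ/mol.
C (staggered): CH2Cl–OH gauche, Cl–OH gauche; 3.6 + 2.6 = 6.2 kJ/mol.
C has the highest total (6.2 kJ/mol).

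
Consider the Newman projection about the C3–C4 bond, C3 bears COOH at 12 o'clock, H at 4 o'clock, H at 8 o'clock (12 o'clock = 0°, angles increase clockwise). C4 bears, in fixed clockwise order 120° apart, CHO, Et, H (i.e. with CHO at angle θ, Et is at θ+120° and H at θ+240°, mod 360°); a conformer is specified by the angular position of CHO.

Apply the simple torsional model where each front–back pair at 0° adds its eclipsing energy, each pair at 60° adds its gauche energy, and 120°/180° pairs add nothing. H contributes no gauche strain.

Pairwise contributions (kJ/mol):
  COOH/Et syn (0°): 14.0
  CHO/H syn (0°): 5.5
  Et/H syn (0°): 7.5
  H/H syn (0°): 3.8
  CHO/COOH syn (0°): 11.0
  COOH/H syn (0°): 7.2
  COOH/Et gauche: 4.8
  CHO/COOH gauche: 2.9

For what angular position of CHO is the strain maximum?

CHO at 0° is eclipsed. COOH at 0° is eclipsed with CHO at 0° (11.0); H at 120° is eclipsed with Et at 120° (7.5); H at 240° is eclipsed with H at 240° (3.8). Total 22.3 kJ/mol.
CHO at 60° is staggered. COOH at 0° is gauche with CHO at 60° (2.9). Total 2.9 kJ/mol.
CHO at 120° is eclipsed. COOH at 0° is eclipsed with H at 0° (7.2); H at 120° is eclipsed with CHO at 120° (5.5); H at 240° is eclipsed with Et at 240° (7.5). Total 20.2 kJ/mol.
CHO at 180° is staggered. COOH at 0° is gauche with Et at 300° (4.8). Total 4.8 kJ/mol.
CHO at 240° is eclipsed. COOH at 0° is eclipsed with Et at 0° (14.0); H at 120° is eclipsed with H at 120° (3.8); H at 240° is eclipsed with CHO at 240° (5.5). Total 23.3 kJ/mol.
CHO at 300° is staggered. COOH at 0° is gauche with CHO at 300° (2.9); COOH at 0° is gauche with Et at 60° (4.8). Total 7.7 kJ/mol.
The maximum (23.3 kJ/mol) occurs with CHO at 240°.

240°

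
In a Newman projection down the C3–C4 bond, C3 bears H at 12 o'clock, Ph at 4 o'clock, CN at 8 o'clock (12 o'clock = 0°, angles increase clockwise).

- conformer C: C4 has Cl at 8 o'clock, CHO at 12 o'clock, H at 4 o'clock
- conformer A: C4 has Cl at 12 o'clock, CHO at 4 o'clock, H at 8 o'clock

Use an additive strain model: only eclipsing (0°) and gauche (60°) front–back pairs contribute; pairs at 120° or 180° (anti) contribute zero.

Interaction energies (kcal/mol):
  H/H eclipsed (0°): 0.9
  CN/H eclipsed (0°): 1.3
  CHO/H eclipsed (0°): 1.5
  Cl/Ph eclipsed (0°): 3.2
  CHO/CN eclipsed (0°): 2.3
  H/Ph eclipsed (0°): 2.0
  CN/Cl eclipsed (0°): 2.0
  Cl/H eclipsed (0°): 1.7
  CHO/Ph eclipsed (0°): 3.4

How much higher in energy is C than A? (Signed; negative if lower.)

-0.9 kcal/mol

C is eclipsed. H at 0° is eclipsed with CHO at 0° (1.5); Ph at 120° is eclipsed with H at 120° (2.0); CN at 240° is eclipsed with Cl at 240° (2.0). Total 5.5 kcal/mol.
A is eclipsed. H at 0° is eclipsed with Cl at 0° (1.7); Ph at 120° is eclipsed with CHO at 120° (3.4); CN at 240° is eclipsed with H at 240° (1.3). Total 6.4 kcal/mol.
E(C) − E(A) = 5.5 − 6.4 = -0.9 kcal/mol.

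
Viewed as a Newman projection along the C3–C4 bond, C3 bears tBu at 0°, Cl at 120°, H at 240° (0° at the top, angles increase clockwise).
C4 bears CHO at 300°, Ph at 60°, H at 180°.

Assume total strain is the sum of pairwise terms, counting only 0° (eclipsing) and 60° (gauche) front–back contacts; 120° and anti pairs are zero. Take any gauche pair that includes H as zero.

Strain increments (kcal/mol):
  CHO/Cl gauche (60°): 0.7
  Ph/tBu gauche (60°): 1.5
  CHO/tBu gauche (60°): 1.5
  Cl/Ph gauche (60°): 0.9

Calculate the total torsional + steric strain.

3.9 kcal/mol

This conformer (staggered): tBu–CHO gauche, tBu–Ph gauche, Cl–Ph gauche; 1.5 + 1.5 + 0.9 = 3.9 kcal/mol.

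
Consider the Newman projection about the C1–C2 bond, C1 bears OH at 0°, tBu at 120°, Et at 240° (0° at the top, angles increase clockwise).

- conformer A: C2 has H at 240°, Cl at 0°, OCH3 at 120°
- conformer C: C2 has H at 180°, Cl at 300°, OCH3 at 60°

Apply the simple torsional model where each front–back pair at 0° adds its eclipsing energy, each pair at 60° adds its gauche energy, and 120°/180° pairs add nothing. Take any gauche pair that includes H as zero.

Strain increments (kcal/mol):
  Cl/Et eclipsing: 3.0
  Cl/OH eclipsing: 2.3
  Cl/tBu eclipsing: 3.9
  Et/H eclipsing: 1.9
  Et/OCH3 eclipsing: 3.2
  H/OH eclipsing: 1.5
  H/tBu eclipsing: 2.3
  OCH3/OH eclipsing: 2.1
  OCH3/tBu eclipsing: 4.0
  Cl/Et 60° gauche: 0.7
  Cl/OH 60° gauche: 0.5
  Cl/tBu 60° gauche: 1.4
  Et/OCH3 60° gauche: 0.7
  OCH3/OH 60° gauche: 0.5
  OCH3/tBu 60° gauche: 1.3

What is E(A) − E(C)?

A (eclipsed): OH(0°)/Cl(0°) eclipsed 2.3; tBu(120°)/OCH3(120°) eclipsed 4.0; Et(240°)/H(240°) eclipsed 1.9 → 8.2 kcal/mol.
C (staggered): OH(0°)/Cl(300°) gauche 0.5; OH(0°)/OCH3(60°) gauche 0.5; tBu(120°)/OCH3(60°) gauche 1.3; Et(240°)/Cl(300°) gauche 0.7 → 3.0 kcal/mol.
E(A) − E(C) = 8.2 − 3.0 = +5.2 kcal/mol.

+5.2 kcal/mol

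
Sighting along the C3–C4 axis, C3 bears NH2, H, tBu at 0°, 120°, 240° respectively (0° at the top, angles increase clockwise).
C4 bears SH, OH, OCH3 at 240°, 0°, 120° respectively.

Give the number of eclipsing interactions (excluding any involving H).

Non-H eclipsing pairs: NH2(0°)/OH(0°); tBu(240°)/SH(240°) — 2 interactions.

2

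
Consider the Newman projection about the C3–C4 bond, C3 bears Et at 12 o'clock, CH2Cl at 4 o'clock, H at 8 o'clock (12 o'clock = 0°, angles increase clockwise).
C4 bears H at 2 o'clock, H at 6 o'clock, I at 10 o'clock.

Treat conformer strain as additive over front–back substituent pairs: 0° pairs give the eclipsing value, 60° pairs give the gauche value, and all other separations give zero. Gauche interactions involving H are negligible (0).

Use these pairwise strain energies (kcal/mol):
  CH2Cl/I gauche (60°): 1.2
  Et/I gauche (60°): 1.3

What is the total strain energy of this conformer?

1.3 kcal/mol

This conformer (staggered): Et(0°)/I(300°) gauche 1.3 → 1.3 kcal/mol.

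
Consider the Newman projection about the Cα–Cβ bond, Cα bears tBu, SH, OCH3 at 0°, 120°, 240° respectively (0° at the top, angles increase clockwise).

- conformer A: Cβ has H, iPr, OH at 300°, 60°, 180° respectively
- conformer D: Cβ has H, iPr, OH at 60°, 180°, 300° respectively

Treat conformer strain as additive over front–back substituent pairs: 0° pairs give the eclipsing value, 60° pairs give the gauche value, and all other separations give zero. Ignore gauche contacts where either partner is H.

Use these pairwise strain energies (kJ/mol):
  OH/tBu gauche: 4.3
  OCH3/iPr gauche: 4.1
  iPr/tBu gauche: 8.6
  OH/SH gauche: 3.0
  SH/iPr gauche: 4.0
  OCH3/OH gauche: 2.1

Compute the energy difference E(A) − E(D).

+3.2 kJ/mol

A (staggered): tBu(0°)/iPr(60°) gauche 8.6; SH(120°)/iPr(60°) gauche 4.0; SH(120°)/OH(180°) gauche 3.0; OCH3(240°)/OH(180°) gauche 2.1 → 17.7 kJ/mol.
D (staggered): tBu(0°)/OH(300°) gauche 4.3; SH(120°)/iPr(180°) gauche 4.0; OCH3(240°)/iPr(180°) gauche 4.1; OCH3(240°)/OH(300°) gauche 2.1 → 14.5 kJ/mol.
E(A) − E(D) = 17.7 − 14.5 = +3.2 kJ/mol.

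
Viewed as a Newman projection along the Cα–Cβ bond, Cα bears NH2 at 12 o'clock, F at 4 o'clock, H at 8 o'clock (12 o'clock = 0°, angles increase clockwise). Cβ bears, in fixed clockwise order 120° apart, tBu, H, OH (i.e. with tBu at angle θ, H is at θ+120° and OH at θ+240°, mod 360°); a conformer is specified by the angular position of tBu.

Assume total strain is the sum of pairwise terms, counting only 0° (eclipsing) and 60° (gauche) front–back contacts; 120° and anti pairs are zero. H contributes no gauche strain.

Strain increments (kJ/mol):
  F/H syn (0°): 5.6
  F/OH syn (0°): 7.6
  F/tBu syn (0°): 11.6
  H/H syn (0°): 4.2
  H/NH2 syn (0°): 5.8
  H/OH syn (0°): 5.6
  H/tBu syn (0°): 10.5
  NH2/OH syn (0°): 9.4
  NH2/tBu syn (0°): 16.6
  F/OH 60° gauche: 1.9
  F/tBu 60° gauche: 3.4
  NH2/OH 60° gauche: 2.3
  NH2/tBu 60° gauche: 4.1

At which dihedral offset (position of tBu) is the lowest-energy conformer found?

tBu at 0° (eclipsed): NH2–tBu eclipsed, F–H eclipsed, H–OH eclipsed; 16.6 + 5.6 + 5.6 = 27.8 kJ/mol.
tBu at 60° (staggered): NH2–tBu gauche, NH2–OH gauche, F–tBu gauche; 4.1 + 2.3 + 3.4 = 9.8 kJ/mol.
tBu at 120° (eclipsed): NH2–OH eclipsed, F–tBu eclipsed, H–H eclipsed; 9.4 + 11.6 + 4.2 = 25.2 kJ/mol.
tBu at 180° (staggered): NH2–OH gauche, F–tBu gauche, F–OH gauche; 2.3 + 3.4 + 1.9 = 7.6 kJ/mol.
tBu at 240° (eclipsed): NH2–H eclipsed, F–OH eclipsed, H–tBu eclipsed; 5.8 + 7.6 + 10.5 = 23.9 kJ/mol.
tBu at 300° (staggered): NH2–tBu gauche, F–OH gauche; 4.1 + 1.9 = 6.0 kJ/mol.
The minimum (6.0 kJ/mol) occurs with tBu at 300°.

300°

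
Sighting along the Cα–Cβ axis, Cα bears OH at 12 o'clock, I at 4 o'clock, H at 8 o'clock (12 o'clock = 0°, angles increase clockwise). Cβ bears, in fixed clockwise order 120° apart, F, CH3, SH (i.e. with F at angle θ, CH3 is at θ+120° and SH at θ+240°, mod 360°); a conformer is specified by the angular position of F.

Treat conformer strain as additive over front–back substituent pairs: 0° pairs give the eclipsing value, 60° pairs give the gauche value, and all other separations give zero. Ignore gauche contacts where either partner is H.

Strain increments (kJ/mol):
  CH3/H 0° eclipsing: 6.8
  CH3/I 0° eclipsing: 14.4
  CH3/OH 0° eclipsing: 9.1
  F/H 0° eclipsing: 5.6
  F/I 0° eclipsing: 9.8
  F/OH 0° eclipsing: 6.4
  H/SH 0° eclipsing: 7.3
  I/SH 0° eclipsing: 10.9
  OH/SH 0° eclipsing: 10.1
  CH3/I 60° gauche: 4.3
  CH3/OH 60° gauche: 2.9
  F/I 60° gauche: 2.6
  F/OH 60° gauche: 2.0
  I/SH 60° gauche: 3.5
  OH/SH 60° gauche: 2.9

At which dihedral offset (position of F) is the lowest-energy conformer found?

F at 0° (eclipsed): OH–F eclipsed, I–CH3 eclipsed, H–SH eclipsed; 6.4 + 14.4 + 7.3 = 28.1 kJ/mol.
F at 60° (staggered): OH–F gauche, OH–SH gauche, I–F gauche, I–CH3 gauche; 2.0 + 2.9 + 2.6 + 4.3 = 11.8 kJ/mol.
F at 120° (eclipsed): OH–SH eclipsed, I–F eclipsed, H–CH3 eclipsed; 10.1 + 9.8 + 6.8 = 26.7 kJ/mol.
F at 180° (staggered): OH–CH3 gauche, OH–SH gauche, I–F gauche, I–SH gauche; 2.9 + 2.9 + 2.6 + 3.5 = 11.9 kJ/mol.
F at 240° (eclipsed): OH–CH3 eclipsed, I–SH eclipsed, H–F eclipsed; 9.1 + 10.9 + 5.6 = 25.6 kJ/mol.
F at 300° (staggered): OH–F gauche, OH–CH3 gauche, I–CH3 gauche, I–SH gauche; 2.0 + 2.9 + 4.3 + 3.5 = 12.7 kJ/mol.
The minimum (11.8 kJ/mol) occurs with F at 60°.

60°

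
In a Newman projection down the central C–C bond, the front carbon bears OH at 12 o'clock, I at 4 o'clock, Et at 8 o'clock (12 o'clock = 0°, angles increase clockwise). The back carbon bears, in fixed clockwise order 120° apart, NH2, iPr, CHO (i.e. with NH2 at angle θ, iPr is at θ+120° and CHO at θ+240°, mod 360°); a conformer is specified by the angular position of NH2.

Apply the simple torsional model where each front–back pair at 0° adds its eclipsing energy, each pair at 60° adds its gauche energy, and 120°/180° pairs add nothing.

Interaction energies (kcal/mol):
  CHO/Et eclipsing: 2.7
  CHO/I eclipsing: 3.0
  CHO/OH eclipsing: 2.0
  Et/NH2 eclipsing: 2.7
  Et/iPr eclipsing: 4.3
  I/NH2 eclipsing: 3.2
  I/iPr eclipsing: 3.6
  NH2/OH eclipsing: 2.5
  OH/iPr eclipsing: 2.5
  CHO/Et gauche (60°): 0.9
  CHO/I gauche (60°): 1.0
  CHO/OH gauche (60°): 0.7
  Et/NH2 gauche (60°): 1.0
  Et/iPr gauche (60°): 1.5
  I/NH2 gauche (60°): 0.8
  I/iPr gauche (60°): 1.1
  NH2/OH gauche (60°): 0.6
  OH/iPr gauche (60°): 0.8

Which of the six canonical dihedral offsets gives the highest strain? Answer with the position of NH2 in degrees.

120°

NH2 at 0° (eclipsed): OH–NH2 eclipsed, I–iPr eclipsed, Et–CHO eclipsed; 2.5 + 3.6 + 2.7 = 8.8 kcal/mol.
NH2 at 60° (staggered): OH–NH2 gauche, OH–CHO gauche, I–NH2 gauche, I–iPr gauche, Et–iPr gauche, Et–CHO gauche; 0.6 + 0.7 + 0.8 + 1.1 + 1.5 + 0.9 = 5.6 kcal/mol.
NH2 at 120° (eclipsed): OH–CHO eclipsed, I–NH2 eclipsed, Et–iPr eclipsed; 2.0 + 3.2 + 4.3 = 9.5 kcal/mol.
NH2 at 180° (staggered): OH–iPr gauche, OH–CHO gauche, I–NH2 gauche, I–CHO gauche, Et–NH2 gauche, Et–iPr gauche; 0.8 + 0.7 + 0.8 + 1.0 + 1.0 + 1.5 = 5.8 kcal/mol.
NH2 at 240° (eclipsed): OH–iPr eclipsed, I–CHO eclipsed, Et–NH2 eclipsed; 2.5 + 3.0 + 2.7 = 8.2 kcal/mol.
NH2 at 300° (staggered): OH–NH2 gauche, OH–iPr gauche, I–iPr gauche, I–CHO gauche, Et–NH2 gauche, Et–CHO gauche; 0.6 + 0.8 + 1.1 + 1.0 + 1.0 + 0.9 = 5.4 kcal/mol.
The maximum (9.5 kcal/mol) occurs with NH2 at 120°.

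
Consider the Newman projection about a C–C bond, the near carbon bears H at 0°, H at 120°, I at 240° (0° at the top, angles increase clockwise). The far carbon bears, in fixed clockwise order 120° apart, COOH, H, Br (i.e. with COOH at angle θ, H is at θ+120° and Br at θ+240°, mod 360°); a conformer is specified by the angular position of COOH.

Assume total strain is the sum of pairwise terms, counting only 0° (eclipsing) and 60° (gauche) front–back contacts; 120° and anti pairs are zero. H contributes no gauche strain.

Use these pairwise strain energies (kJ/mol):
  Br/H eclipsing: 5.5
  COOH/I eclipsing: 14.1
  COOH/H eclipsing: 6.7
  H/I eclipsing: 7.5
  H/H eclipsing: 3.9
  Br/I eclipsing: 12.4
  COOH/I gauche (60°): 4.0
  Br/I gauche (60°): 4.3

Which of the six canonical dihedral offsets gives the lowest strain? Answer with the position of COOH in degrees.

COOH at 0° (eclipsed): H(0°)/COOH(0°) eclipsed 6.7; H(120°)/H(120°) eclipsed 3.9; I(240°)/Br(240°) eclipsed 12.4 → 23.0 kJ/mol.
COOH at 60° (staggered): I(240°)/Br(300°) gauche 4.3 → 4.3 kJ/mol.
COOH at 120° (eclipsed): H(0°)/Br(0°) eclipsed 5.5; H(120°)/COOH(120°) eclipsed 6.7; I(240°)/H(240°) eclipsed 7.5 → 19.7 kJ/mol.
COOH at 180° (staggered): I(240°)/COOH(180°) gauche 4.0 → 4.0 kJ/mol.
COOH at 240° (eclipsed): H(0°)/H(0°) eclipsed 3.9; H(120°)/Br(120°) eclipsed 5.5; I(240°)/COOH(240°) eclipsed 14.1 → 23.5 kJ/mol.
COOH at 300° (staggered): I(240°)/COOH(300°) gauche 4.0; I(240°)/Br(180°) gauche 4.3 → 8.3 kJ/mol.
The minimum (4.0 kJ/mol) occurs with COOH at 180°.

180°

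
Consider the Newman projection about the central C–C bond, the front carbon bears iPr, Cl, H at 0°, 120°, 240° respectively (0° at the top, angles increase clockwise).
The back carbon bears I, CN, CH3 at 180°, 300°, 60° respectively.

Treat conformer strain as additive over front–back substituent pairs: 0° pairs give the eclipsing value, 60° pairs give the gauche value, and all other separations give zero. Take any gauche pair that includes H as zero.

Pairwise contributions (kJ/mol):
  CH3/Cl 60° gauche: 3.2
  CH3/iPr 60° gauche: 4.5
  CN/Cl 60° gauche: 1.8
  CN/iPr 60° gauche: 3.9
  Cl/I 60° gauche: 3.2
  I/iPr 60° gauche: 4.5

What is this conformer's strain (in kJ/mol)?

This conformer (staggered): iPr(0°)/CN(300°) gauche 3.9; iPr(0°)/CH3(60°) gauche 4.5; Cl(120°)/I(180°) gauche 3.2; Cl(120°)/CH3(60°) gauche 3.2 → 14.8 kJ/mol.

14.8 kJ/mol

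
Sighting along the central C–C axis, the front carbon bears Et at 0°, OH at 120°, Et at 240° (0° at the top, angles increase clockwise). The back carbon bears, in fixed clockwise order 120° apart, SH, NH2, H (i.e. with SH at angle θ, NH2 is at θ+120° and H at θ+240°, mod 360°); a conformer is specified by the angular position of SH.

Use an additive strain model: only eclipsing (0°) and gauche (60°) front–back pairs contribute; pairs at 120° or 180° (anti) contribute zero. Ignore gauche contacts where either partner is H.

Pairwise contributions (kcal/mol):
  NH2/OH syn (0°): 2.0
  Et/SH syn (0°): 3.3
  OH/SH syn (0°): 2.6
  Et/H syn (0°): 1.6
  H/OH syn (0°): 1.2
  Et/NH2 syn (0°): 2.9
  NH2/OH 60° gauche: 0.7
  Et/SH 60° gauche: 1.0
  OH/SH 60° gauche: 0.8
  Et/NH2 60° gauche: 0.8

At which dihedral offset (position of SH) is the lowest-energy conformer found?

SH at 0° (eclipsed): Et(0°)/SH(0°) eclipsed 3.3; OH(120°)/NH2(120°) eclipsed 2.0; Et(240°)/H(240°) eclipsed 1.6 → 6.9 kcal/mol.
SH at 60° (staggered): Et(0°)/SH(60°) gauche 1.0; OH(120°)/SH(60°) gauche 0.8; OH(120°)/NH2(180°) gauche 0.7; Et(240°)/NH2(180°) gauche 0.8 → 3.3 kcal/mol.
SH at 120° (eclipsed): Et(0°)/H(0°) eclipsed 1.6; OH(120°)/SH(120°) eclipsed 2.6; Et(240°)/NH2(240°) eclipsed 2.9 → 7.1 kcal/mol.
SH at 180° (staggered): Et(0°)/NH2(300°) gauche 0.8; OH(120°)/SH(180°) gauche 0.8; Et(240°)/SH(180°) gauche 1.0; Et(240°)/NH2(300°) gauche 0.8 → 3.4 kcal/mol.
SH at 240° (eclipsed): Et(0°)/NH2(0°) eclipsed 2.9; OH(120°)/H(120°) eclipsed 1.2; Et(240°)/SH(240°) eclipsed 3.3 → 7.4 kcal/mol.
SH at 300° (staggered): Et(0°)/SH(300°) gauche 1.0; Et(0°)/NH2(60°) gauche 0.8; OH(120°)/NH2(60°) gauche 0.7; Et(240°)/SH(300°) gauche 1.0 → 3.5 kcal/mol.
The minimum (3.3 kcal/mol) occurs with SH at 60°.

60°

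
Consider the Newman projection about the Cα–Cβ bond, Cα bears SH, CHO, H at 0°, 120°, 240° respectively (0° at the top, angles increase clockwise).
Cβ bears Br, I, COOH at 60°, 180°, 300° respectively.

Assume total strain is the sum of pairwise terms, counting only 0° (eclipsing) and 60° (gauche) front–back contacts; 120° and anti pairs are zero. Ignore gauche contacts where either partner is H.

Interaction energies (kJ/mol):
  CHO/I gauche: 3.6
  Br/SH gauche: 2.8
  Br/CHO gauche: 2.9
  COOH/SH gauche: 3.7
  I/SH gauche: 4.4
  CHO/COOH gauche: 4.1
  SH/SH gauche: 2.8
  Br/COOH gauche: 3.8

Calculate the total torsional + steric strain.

This conformer (staggered): SH(0°)/Br(60°) gauche 2.8; SH(0°)/COOH(300°) gauche 3.7; CHO(120°)/Br(60°) gauche 2.9; CHO(120°)/I(180°) gauche 3.6 → 13.0 kJ/mol.

13.0 kJ/mol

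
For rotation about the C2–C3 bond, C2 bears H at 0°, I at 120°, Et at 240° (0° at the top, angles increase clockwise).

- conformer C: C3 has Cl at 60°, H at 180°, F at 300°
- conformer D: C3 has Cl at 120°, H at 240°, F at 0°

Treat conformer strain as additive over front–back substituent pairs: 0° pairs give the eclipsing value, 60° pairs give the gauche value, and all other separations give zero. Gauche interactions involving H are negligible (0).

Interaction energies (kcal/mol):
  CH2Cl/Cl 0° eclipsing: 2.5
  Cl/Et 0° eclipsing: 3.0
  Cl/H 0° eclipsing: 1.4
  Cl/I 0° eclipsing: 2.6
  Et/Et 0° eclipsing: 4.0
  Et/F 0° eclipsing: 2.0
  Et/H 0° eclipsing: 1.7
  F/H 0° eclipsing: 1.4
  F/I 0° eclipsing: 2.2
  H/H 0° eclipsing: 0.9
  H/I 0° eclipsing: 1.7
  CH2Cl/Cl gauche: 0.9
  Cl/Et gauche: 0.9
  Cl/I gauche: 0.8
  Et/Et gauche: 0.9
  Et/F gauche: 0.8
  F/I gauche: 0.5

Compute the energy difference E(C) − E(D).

-4.1 kcal/mol

C is staggered. I at 120° is gauche with Cl at 60° (0.8); Et at 240° is gauche with F at 300° (0.8). Total 1.6 kcal/mol.
D is eclipsed. H at 0° is eclipsed with F at 0° (1.4); I at 120° is eclipsed with Cl at 120° (2.6); Et at 240° is eclipsed with H at 240° (1.7). Total 5.7 kcal/mol.
E(C) − E(D) = 1.6 − 5.7 = -4.1 kcal/mol.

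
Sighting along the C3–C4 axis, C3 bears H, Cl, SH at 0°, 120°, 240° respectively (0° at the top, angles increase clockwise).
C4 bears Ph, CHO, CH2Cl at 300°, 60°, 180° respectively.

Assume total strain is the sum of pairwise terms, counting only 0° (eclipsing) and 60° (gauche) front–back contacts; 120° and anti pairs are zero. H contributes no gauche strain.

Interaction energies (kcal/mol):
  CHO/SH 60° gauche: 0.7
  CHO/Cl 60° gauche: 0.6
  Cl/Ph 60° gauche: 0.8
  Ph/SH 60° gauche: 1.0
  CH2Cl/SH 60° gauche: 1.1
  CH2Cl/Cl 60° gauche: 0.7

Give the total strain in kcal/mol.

3.4 kcal/mol

This conformer (staggered): Cl(120°)/CHO(60°) gauche 0.6; Cl(120°)/CH2Cl(180°) gauche 0.7; SH(240°)/Ph(300°) gauche 1.0; SH(240°)/CH2Cl(180°) gauche 1.1 → 3.4 kcal/mol.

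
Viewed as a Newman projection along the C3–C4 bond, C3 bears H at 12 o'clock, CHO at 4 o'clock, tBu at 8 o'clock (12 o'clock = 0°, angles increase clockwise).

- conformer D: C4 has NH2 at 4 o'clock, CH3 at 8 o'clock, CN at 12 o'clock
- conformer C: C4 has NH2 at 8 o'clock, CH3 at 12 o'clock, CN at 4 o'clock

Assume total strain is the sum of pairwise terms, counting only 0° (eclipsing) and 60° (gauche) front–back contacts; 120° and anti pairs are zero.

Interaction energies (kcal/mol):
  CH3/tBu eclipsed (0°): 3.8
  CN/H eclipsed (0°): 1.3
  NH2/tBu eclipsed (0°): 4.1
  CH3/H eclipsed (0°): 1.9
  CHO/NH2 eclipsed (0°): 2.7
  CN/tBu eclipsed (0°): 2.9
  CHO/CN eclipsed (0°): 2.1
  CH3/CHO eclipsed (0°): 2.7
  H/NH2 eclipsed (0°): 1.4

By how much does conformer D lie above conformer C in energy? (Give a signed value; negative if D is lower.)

-0.3 kcal/mol

D (eclipsed): H–CN eclipsed, CHO–NH2 eclipsed, tBu–CH3 eclipsed; 1.3 + 2.7 + 3.8 = 7.8 kcal/mol.
C (eclipsed): H–CH3 eclipsed, CHO–CN eclipsed, tBu–NH2 eclipsed; 1.9 + 2.1 + 4.1 = 8.1 kcal/mol.
E(D) − E(C) = 7.8 − 8.1 = -0.3 kcal/mol.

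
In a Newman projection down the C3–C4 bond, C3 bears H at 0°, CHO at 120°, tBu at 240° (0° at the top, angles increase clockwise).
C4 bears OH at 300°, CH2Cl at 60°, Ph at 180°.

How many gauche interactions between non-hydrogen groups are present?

4

Non-H gauche pairs: CHO(120°)/CH2Cl(60°); CHO(120°)/Ph(180°); tBu(240°)/OH(300°); tBu(240°)/Ph(180°) — 4 interactions.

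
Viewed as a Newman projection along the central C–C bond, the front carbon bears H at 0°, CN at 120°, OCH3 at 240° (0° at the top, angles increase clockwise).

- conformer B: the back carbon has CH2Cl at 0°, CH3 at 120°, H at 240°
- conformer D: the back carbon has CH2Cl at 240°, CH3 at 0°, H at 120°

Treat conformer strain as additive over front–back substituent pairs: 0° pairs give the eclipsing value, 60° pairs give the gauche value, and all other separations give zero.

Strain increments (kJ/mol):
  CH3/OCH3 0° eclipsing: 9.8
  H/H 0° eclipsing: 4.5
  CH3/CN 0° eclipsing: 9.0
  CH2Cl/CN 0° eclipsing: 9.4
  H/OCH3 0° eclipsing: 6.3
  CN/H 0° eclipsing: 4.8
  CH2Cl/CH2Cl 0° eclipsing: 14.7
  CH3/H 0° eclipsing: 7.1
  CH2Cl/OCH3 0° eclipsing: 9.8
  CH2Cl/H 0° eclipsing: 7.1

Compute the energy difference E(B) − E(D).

+0.7 kJ/mol

B (eclipsed): H(0°)/CH2Cl(0°) eclipsed 7.1; CN(120°)/CH3(120°) eclipsed 9.0; OCH3(240°)/H(240°) eclipsed 6.3 → 22.4 kJ/mol.
D (eclipsed): H(0°)/CH3(0°) eclipsed 7.1; CN(120°)/H(120°) eclipsed 4.8; OCH3(240°)/CH2Cl(240°) eclipsed 9.8 → 21.7 kJ/mol.
E(B) − E(D) = 22.4 − 21.7 = +0.7 kJ/mol.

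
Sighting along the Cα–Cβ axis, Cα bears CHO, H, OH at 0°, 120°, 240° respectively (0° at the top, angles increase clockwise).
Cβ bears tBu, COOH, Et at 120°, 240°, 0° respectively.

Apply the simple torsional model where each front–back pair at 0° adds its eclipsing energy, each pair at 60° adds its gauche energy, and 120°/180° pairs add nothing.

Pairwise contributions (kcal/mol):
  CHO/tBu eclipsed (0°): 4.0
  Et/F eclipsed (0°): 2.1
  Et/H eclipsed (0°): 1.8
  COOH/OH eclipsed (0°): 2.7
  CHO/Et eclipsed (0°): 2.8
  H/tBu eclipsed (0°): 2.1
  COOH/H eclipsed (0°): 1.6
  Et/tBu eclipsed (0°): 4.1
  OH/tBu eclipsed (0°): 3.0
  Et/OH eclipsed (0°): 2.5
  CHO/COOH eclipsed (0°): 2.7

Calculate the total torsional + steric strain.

7.6 kcal/mol

This conformer (eclipsed): CHO–Et eclipsed, H–tBu eclipsed, OH–COOH eclipsed; 2.8 + 2.1 + 2.7 = 7.6 kcal/mol.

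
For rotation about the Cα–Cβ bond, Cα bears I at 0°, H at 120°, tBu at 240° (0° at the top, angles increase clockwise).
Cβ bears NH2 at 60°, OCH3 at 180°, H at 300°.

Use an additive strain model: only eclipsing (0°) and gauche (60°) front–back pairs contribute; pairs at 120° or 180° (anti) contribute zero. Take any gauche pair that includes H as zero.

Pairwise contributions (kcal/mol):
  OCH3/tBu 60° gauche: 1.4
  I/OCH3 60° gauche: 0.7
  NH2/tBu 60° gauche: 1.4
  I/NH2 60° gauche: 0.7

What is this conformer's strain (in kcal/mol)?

2.1 kcal/mol

This conformer (staggered): I–NH2 gauche, tBu–OCH3 gauche; 0.7 + 1.4 = 2.1 kcal/mol.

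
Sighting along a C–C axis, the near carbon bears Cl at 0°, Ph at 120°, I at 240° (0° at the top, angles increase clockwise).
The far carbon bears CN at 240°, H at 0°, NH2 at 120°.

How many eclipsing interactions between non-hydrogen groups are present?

2

Non-H eclipsing pairs: Ph(120°)/NH2(120°); I(240°)/CN(240°) — 2 interactions.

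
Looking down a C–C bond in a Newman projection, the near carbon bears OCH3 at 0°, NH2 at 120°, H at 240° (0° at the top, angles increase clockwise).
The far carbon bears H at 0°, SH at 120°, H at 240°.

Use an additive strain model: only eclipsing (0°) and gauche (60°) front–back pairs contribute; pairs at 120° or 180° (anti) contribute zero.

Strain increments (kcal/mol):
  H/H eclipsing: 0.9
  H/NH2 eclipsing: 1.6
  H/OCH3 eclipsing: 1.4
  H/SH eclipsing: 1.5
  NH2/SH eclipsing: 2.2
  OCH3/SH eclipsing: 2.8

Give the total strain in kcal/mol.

4.5 kcal/mol

This conformer is eclipsed. OCH3 at 0° is eclipsed with H at 0° (1.4); NH2 at 120° is eclipsed with SH at 120° (2.2); H at 240° is eclipsed with H at 240° (0.9). Total 4.5 kcal/mol.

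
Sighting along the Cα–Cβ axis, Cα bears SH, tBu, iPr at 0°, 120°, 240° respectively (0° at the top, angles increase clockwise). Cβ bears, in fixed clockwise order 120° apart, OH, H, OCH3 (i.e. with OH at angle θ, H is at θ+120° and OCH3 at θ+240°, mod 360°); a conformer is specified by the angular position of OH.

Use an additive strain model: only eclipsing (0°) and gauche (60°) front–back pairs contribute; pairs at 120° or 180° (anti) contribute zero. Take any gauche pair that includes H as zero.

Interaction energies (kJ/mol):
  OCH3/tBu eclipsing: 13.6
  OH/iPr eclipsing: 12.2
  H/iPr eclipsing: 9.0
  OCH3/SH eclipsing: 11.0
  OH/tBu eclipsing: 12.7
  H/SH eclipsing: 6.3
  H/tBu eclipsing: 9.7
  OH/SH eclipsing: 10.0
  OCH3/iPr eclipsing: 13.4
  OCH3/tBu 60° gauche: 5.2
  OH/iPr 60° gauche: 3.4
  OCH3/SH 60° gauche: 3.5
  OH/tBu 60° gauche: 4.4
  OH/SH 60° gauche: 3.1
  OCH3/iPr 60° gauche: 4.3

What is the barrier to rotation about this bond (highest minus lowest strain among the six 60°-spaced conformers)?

OH at 0° (eclipsed): SH(0°)/OH(0°) eclipsed 10.0; tBu(120°)/H(120°) eclipsed 9.7; iPr(240°)/OCH3(240°) eclipsed 13.4 → 33.1 kJ/mol.
OH at 60° (staggered): SH(0°)/OH(60°) gauche 3.1; SH(0°)/OCH3(300°) gauche 3.5; tBu(120°)/OH(60°) gauche 4.4; iPr(240°)/OCH3(300°) gauche 4.3 → 15.3 kJ/mol.
OH at 120° (eclipsed): SH(0°)/OCH3(0°) eclipsed 11.0; tBu(120°)/OH(120°) eclipsed 12.7; iPr(240°)/H(240°) eclipsed 9.0 → 32.7 kJ/mol.
OH at 180° (staggered): SH(0°)/OCH3(60°) gauche 3.5; tBu(120°)/OH(180°) gauche 4.4; tBu(120°)/OCH3(60°) gauche 5.2; iPr(240°)/OH(180°) gauche 3.4 → 16.5 kJ/mol.
OH at 240° (eclipsed): SH(0°)/H(0°) eclipsed 6.3; tBu(120°)/OCH3(120°) eclipsed 13.6; iPr(240°)/OH(240°) eclipsed 12.2 → 32.1 kJ/mol.
OH at 300° (staggered): SH(0°)/OH(300°) gauche 3.1; tBu(120°)/OCH3(180°) gauche 5.2; iPr(240°)/OH(300°) gauche 3.4; iPr(240°)/OCH3(180°) gauche 4.3 → 16.0 kJ/mol.
Max at 0° (33.1 kJ/mol), min at 60° (15.3 kJ/mol); barrier = 17.8 kJ/mol.

17.8 kJ/mol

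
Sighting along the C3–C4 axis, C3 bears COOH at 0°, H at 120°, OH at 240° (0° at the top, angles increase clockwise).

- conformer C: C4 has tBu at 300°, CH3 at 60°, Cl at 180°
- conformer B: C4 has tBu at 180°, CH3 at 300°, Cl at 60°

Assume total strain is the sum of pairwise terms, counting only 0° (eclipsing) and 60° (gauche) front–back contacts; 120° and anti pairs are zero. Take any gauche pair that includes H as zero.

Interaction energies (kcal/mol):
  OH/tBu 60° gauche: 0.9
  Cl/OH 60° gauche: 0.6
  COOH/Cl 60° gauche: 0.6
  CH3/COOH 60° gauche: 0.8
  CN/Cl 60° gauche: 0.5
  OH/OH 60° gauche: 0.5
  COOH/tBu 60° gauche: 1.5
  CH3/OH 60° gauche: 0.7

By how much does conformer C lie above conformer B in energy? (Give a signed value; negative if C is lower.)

+0.8 kcal/mol

C (staggered): COOH–tBu gauche, COOH–CH3 gauche, OH–tBu gauche, OH–Cl gauche; 1.5 + 0.8 + 0.9 + 0.6 = 3.8 kcal/mol.
B (staggered): COOH–CH3 gauche, COOH–Cl gauche, OH–tBu gauche, OH–CH3 gauche; 0.8 + 0.6 + 0.9 + 0.7 = 3.0 kcal/mol.
E(C) − E(B) = 3.8 − 3.0 = +0.8 kcal/mol.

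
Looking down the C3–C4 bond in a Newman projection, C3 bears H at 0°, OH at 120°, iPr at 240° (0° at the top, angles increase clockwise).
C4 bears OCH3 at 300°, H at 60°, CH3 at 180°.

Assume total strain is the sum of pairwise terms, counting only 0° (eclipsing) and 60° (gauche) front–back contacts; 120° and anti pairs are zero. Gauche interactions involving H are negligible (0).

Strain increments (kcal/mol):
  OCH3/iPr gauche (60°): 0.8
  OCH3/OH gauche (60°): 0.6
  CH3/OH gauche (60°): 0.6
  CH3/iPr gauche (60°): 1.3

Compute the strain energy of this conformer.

This conformer (staggered): OH(120°)/CH3(180°) gauche 0.6; iPr(240°)/OCH3(300°) gauche 0.8; iPr(240°)/CH3(180°) gauche 1.3 → 2.7 kcal/mol.

2.7 kcal/mol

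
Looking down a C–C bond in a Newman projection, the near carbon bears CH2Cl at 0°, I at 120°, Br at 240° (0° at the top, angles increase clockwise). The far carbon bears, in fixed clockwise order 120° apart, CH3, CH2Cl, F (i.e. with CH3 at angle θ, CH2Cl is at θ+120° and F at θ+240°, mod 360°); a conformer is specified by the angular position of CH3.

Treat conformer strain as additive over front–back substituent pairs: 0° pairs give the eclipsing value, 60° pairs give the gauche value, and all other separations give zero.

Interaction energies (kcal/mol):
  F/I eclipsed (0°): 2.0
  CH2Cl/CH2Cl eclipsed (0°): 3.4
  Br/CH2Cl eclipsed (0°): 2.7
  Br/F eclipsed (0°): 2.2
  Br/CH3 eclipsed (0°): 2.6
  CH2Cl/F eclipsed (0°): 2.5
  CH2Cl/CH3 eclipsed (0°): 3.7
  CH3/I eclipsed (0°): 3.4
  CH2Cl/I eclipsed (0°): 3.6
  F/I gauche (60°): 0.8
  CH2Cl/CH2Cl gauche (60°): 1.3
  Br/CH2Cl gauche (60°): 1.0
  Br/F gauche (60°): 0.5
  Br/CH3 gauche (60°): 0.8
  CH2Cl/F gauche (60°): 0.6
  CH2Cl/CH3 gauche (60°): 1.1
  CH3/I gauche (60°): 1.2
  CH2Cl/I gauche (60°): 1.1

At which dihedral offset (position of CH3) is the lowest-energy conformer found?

CH3 at 0° (eclipsed): CH2Cl–CH3 eclipsed, I–CH2Cl eclipsed, Br–F eclipsed; 3.7 + 3.6 + 2.2 = 9.5 kcal/mol.
CH3 at 60° (staggered): CH2Cl–CH3 gauche, CH2Cl–F gauche, I–CH3 gauche, I–CH2Cl gauche, Br–CH2Cl gauche, Br–F gauche; 1.1 + 0.6 + 1.2 + 1.1 + 1.0 + 0.5 = 5.5 kcal/mol.
CH3 at 120° (eclipsed): CH2Cl–F eclipsed, I–CH3 eclipsed, Br–CH2Cl eclipsed; 2.5 + 3.4 + 2.7 = 8.6 kcal/mol.
CH3 at 180° (staggered): CH2Cl–CH2Cl gauche, CH2Cl–F gauche, I–CH3 gauche, I–F gauche, Br–CH3 gauche, Br–CH2Cl gauche; 1.3 + 0.6 + 1.2 + 0.8 + 0.8 + 1.0 = 5.7 kcal/mol.
CH3 at 240° (eclipsed): CH2Cl–CH2Cl eclipsed, I–F eclipsed, Br–CH3 eclipsed; 3.4 + 2.0 + 2.6 = 8.0 kcal/mol.
CH3 at 300° (staggered): CH2Cl–CH3 gauche, CH2Cl–CH2Cl gauche, I–CH2Cl gauche, I–F gauche, Br–CH3 gauche, Br–F gauche; 1.1 + 1.3 + 1.1 + 0.8 + 0.8 + 0.5 = 5.6 kcal/mol.
The minimum (5.5 kcal/mol) occurs with CH3 at 60°.

60°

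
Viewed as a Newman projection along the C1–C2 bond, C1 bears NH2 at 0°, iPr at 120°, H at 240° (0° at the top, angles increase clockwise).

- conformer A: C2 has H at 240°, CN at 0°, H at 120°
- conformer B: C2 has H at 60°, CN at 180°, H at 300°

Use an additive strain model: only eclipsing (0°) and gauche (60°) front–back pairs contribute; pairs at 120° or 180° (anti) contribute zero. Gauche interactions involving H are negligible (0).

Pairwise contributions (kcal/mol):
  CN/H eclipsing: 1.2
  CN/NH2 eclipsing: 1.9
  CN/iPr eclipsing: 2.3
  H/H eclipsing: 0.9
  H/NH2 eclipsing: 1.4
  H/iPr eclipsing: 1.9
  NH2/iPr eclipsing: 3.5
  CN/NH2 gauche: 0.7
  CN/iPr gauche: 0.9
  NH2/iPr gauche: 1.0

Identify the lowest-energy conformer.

A (eclipsed): NH2(0°)/CN(0°) eclipsed 1.9; iPr(120°)/H(120°) eclipsed 1.9; H(240°)/H(240°) eclipsed 0.9 → 4.7 kcal/mol.
B (staggered): iPr(120°)/CN(180°) gauche 0.9 → 0.9 kcal/mol.
B has the lowest total (0.9 kcal/mol).

B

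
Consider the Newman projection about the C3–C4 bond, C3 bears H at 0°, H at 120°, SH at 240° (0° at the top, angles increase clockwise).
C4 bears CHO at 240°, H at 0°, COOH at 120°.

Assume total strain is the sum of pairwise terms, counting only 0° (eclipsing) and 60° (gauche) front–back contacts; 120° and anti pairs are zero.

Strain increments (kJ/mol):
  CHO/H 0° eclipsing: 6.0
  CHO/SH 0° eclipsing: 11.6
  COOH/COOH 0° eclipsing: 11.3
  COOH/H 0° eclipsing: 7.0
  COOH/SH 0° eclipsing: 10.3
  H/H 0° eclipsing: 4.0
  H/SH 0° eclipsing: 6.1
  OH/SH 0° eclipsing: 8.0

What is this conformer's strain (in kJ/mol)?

This conformer (eclipsed): H–H eclipsed, H–COOH eclipsed, SH–CHO eclipsed; 4.0 + 7.0 + 11.6 = 22.6 kJ/mol.

22.6 kJ/mol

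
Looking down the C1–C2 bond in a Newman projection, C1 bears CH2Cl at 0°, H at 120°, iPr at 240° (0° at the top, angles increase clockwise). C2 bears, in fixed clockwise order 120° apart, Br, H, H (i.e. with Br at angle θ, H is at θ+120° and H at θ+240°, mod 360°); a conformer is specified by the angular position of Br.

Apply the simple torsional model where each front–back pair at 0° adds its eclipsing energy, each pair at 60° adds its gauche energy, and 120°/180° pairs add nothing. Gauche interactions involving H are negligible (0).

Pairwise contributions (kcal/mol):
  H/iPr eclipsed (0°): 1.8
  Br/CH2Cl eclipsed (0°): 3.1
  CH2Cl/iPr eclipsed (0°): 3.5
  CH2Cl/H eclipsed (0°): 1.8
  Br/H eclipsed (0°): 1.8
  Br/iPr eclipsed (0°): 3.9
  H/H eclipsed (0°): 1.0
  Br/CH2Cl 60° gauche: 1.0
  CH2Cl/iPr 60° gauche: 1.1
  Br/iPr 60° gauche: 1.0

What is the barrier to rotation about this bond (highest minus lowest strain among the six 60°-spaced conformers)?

Br at 0° (eclipsed): CH2Cl–Br eclipsed, H–H eclipsed, iPr–H eclipsed; 3.1 + 1.0 + 1.8 = 5.9 kcal/mol.
Br at 60° (staggered): CH2Cl–Br gauche; 1.0 = 1.0 kcal/mol.
Br at 120° (eclipsed): CH2Cl–H eclipsed, H–Br eclipsed, iPr–H eclipsed; 1.8 + 1.8 + 1.8 = 5.4 kcal/mol.
Br at 180° (staggered): iPr–Br gauche; 1.0 = 1.0 kcal/mol.
Br at 240° (eclipsed): CH2Cl–H eclipsed, H–H eclipsed, iPr–Br eclipsed; 1.8 + 1.0 + 3.9 = 6.7 kcal/mol.
Br at 300° (staggered): CH2Cl–Br gauche, iPr–Br gauche; 1.0 + 1.0 = 2.0 kcal/mol.
Max at 240° (6.7 kcal/mol), min at 60° (1.0 kcal/mol); barrier = 5.7 kcal/mol.

5.7 kcal/mol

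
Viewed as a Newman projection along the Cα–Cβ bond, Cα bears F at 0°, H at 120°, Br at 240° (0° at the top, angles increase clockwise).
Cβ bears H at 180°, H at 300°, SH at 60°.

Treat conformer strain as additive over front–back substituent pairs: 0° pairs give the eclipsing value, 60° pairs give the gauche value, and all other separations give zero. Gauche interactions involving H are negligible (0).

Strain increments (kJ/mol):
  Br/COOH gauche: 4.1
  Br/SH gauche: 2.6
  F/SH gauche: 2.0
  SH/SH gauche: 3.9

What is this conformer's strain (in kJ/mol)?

This conformer (staggered): F(0°)/SH(60°) gauche 2.0 → 2.0 kJ/mol.

2.0 kJ/mol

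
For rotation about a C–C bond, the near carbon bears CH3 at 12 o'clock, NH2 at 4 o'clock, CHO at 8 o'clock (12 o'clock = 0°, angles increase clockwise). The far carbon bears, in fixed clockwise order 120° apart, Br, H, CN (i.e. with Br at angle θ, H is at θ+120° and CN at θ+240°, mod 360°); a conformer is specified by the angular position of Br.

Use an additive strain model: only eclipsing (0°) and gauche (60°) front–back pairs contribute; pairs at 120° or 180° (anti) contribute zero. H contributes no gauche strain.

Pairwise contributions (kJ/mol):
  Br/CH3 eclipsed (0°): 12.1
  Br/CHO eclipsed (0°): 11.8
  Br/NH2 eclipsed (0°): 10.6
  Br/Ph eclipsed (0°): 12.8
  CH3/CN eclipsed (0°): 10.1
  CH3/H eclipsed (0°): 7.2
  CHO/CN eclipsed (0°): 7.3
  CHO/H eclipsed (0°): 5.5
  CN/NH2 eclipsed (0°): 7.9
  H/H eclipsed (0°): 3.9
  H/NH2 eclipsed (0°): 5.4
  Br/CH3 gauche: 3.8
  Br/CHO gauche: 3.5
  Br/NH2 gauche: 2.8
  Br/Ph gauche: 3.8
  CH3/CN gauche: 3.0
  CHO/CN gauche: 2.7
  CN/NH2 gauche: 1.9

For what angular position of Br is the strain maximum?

Br at 0° (eclipsed): CH3–Br eclipsed, NH2–H eclipsed, CHO–CN eclipsed; 12.1 + 5.4 + 7.3 = 24.8 kJ/mol.
Br at 60° (staggered): CH3–Br gauche, CH3–CN gauche, NH2–Br gauche, CHO–CN gauche; 3.8 + 3.0 + 2.8 + 2.7 = 12.3 kJ/mol.
Br at 120° (eclipsed): CH3–CN eclipsed, NH2–Br eclipsed, CHO–H eclipsed; 10.1 + 10.6 + 5.5 = 26.2 kJ/mol.
Br at 180° (staggered): CH3–CN gauche, NH2–Br gauche, NH2–CN gauche, CHO–Br gauche; 3.0 + 2.8 + 1.9 + 3.5 = 11.2 kJ/mol.
Br at 240° (eclipsed): CH3–H eclipsed, NH2–CN eclipsed, CHO–Br eclipsed; 7.2 + 7.9 + 11.8 = 26.9 kJ/mol.
Br at 300° (staggered): CH3–Br gauche, NH2–CN gauche, CHO–Br gauche, CHO–CN gauche; 3.8 + 1.9 + 3.5 + 2.7 = 11.9 kJ/mol.
The maximum (26.9 kJ/mol) occurs with Br at 240°.

240°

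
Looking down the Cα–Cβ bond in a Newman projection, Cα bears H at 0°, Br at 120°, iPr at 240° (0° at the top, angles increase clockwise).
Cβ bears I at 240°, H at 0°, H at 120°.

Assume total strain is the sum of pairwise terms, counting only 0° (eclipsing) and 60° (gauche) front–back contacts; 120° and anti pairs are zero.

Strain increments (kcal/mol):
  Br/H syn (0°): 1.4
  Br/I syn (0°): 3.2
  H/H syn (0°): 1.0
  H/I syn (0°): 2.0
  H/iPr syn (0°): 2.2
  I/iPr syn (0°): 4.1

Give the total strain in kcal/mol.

This conformer (eclipsed): H(0°)/H(0°) eclipsed 1.0; Br(120°)/H(120°) eclipsed 1.4; iPr(240°)/I(240°) eclipsed 4.1 → 6.5 kcal/mol.

6.5 kcal/mol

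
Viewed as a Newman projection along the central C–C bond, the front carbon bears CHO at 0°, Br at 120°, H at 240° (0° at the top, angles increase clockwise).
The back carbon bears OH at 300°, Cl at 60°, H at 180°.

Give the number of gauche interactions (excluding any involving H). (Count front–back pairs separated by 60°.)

3

Non-H gauche pairs: CHO(0°)/OH(300°); CHO(0°)/Cl(60°); Br(120°)/Cl(60°) — 3 interactions.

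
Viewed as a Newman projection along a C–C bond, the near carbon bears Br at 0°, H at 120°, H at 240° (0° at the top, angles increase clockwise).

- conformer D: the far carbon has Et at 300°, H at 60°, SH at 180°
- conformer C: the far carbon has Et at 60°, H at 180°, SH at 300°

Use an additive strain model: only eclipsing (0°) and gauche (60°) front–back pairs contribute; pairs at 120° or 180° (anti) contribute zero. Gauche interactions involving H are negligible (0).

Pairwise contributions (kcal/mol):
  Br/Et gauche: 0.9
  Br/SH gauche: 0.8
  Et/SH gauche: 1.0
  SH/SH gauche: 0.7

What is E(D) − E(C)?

D is staggered. Br at 0° is gauche with Et at 300° (0.9). Total 0.9 kcal/mol.
C is staggered. Br at 0° is gauche with Et at 60° (0.9); Br at 0° is gauche with SH at 300° (0.8). Total 1.7 kcal/mol.
E(D) − E(C) = 0.9 − 1.7 = -0.8 kcal/mol.

-0.8 kcal/mol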